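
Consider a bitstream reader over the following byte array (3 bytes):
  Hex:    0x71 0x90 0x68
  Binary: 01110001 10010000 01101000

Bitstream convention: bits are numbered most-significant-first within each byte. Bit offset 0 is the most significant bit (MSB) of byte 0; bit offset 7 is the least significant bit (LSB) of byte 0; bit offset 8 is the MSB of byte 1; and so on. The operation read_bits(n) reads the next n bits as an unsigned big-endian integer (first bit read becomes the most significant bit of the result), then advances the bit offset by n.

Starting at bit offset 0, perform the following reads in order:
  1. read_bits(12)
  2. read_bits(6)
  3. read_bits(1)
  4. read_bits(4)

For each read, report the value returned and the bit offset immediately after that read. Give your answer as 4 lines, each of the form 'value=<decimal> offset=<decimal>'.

Answer: value=1817 offset=12
value=1 offset=18
value=1 offset=19
value=4 offset=23

Derivation:
Read 1: bits[0:12] width=12 -> value=1817 (bin 011100011001); offset now 12 = byte 1 bit 4; 12 bits remain
Read 2: bits[12:18] width=6 -> value=1 (bin 000001); offset now 18 = byte 2 bit 2; 6 bits remain
Read 3: bits[18:19] width=1 -> value=1 (bin 1); offset now 19 = byte 2 bit 3; 5 bits remain
Read 4: bits[19:23] width=4 -> value=4 (bin 0100); offset now 23 = byte 2 bit 7; 1 bits remain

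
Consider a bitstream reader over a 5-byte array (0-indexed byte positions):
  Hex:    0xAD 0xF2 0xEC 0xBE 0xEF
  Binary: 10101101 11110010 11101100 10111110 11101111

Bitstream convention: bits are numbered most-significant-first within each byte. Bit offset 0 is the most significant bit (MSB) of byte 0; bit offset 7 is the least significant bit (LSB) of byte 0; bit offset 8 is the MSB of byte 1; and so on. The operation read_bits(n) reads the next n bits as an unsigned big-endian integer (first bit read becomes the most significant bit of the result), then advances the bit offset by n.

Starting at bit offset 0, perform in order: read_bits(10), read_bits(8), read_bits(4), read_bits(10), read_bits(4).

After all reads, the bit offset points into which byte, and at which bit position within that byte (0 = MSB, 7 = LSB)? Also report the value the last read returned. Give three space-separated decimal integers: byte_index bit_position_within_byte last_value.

Answer: 4 4 14

Derivation:
Read 1: bits[0:10] width=10 -> value=695 (bin 1010110111); offset now 10 = byte 1 bit 2; 30 bits remain
Read 2: bits[10:18] width=8 -> value=203 (bin 11001011); offset now 18 = byte 2 bit 2; 22 bits remain
Read 3: bits[18:22] width=4 -> value=11 (bin 1011); offset now 22 = byte 2 bit 6; 18 bits remain
Read 4: bits[22:32] width=10 -> value=190 (bin 0010111110); offset now 32 = byte 4 bit 0; 8 bits remain
Read 5: bits[32:36] width=4 -> value=14 (bin 1110); offset now 36 = byte 4 bit 4; 4 bits remain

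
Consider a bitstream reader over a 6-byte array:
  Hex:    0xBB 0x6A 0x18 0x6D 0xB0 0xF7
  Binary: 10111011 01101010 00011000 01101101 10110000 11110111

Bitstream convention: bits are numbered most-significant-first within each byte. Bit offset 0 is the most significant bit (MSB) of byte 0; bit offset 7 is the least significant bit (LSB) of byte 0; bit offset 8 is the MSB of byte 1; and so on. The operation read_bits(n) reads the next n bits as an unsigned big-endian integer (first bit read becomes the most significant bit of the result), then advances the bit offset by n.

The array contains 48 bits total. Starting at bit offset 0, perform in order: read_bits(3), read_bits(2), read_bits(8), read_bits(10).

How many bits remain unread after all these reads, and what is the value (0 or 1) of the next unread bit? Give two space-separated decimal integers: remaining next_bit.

Read 1: bits[0:3] width=3 -> value=5 (bin 101); offset now 3 = byte 0 bit 3; 45 bits remain
Read 2: bits[3:5] width=2 -> value=3 (bin 11); offset now 5 = byte 0 bit 5; 43 bits remain
Read 3: bits[5:13] width=8 -> value=109 (bin 01101101); offset now 13 = byte 1 bit 5; 35 bits remain
Read 4: bits[13:23] width=10 -> value=268 (bin 0100001100); offset now 23 = byte 2 bit 7; 25 bits remain

Answer: 25 0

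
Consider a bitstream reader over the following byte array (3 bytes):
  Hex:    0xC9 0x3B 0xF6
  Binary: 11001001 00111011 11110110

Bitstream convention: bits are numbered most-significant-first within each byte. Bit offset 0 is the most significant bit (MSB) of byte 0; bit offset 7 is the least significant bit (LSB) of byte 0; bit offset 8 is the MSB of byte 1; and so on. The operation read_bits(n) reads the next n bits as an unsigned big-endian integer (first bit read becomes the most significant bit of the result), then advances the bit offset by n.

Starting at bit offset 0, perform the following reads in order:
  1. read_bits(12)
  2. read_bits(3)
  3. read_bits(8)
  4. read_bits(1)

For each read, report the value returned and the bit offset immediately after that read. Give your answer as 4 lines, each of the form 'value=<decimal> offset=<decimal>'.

Answer: value=3219 offset=12
value=5 offset=15
value=251 offset=23
value=0 offset=24

Derivation:
Read 1: bits[0:12] width=12 -> value=3219 (bin 110010010011); offset now 12 = byte 1 bit 4; 12 bits remain
Read 2: bits[12:15] width=3 -> value=5 (bin 101); offset now 15 = byte 1 bit 7; 9 bits remain
Read 3: bits[15:23] width=8 -> value=251 (bin 11111011); offset now 23 = byte 2 bit 7; 1 bits remain
Read 4: bits[23:24] width=1 -> value=0 (bin 0); offset now 24 = byte 3 bit 0; 0 bits remain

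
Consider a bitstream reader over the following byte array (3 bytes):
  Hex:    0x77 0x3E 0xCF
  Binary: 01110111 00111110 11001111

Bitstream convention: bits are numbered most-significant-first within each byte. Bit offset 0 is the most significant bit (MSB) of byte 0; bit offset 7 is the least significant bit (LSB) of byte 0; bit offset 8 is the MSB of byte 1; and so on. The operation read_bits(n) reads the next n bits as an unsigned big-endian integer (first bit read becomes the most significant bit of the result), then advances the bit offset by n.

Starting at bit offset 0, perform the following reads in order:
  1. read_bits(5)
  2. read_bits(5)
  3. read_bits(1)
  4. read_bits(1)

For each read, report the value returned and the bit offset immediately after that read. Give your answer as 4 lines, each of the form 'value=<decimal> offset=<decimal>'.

Read 1: bits[0:5] width=5 -> value=14 (bin 01110); offset now 5 = byte 0 bit 5; 19 bits remain
Read 2: bits[5:10] width=5 -> value=28 (bin 11100); offset now 10 = byte 1 bit 2; 14 bits remain
Read 3: bits[10:11] width=1 -> value=1 (bin 1); offset now 11 = byte 1 bit 3; 13 bits remain
Read 4: bits[11:12] width=1 -> value=1 (bin 1); offset now 12 = byte 1 bit 4; 12 bits remain

Answer: value=14 offset=5
value=28 offset=10
value=1 offset=11
value=1 offset=12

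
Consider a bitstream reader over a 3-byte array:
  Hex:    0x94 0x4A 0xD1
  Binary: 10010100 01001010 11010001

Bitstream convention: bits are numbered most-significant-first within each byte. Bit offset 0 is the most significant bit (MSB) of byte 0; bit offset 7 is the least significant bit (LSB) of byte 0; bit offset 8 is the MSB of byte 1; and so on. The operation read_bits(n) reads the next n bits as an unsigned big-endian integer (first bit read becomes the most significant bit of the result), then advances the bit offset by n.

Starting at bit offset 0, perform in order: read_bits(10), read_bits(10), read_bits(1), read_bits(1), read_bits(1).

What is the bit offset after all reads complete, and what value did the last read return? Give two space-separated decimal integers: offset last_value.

Read 1: bits[0:10] width=10 -> value=593 (bin 1001010001); offset now 10 = byte 1 bit 2; 14 bits remain
Read 2: bits[10:20] width=10 -> value=173 (bin 0010101101); offset now 20 = byte 2 bit 4; 4 bits remain
Read 3: bits[20:21] width=1 -> value=0 (bin 0); offset now 21 = byte 2 bit 5; 3 bits remain
Read 4: bits[21:22] width=1 -> value=0 (bin 0); offset now 22 = byte 2 bit 6; 2 bits remain
Read 5: bits[22:23] width=1 -> value=0 (bin 0); offset now 23 = byte 2 bit 7; 1 bits remain

Answer: 23 0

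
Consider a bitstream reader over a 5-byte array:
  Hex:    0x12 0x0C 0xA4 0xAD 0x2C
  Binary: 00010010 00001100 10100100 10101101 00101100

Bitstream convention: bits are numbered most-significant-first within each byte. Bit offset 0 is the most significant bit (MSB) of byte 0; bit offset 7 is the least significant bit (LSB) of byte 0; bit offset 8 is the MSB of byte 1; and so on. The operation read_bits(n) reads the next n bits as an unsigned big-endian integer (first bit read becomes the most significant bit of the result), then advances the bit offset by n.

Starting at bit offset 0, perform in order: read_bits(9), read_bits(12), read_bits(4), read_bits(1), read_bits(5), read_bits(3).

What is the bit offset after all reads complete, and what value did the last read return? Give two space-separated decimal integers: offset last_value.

Answer: 34 4

Derivation:
Read 1: bits[0:9] width=9 -> value=36 (bin 000100100); offset now 9 = byte 1 bit 1; 31 bits remain
Read 2: bits[9:21] width=12 -> value=404 (bin 000110010100); offset now 21 = byte 2 bit 5; 19 bits remain
Read 3: bits[21:25] width=4 -> value=9 (bin 1001); offset now 25 = byte 3 bit 1; 15 bits remain
Read 4: bits[25:26] width=1 -> value=0 (bin 0); offset now 26 = byte 3 bit 2; 14 bits remain
Read 5: bits[26:31] width=5 -> value=22 (bin 10110); offset now 31 = byte 3 bit 7; 9 bits remain
Read 6: bits[31:34] width=3 -> value=4 (bin 100); offset now 34 = byte 4 bit 2; 6 bits remain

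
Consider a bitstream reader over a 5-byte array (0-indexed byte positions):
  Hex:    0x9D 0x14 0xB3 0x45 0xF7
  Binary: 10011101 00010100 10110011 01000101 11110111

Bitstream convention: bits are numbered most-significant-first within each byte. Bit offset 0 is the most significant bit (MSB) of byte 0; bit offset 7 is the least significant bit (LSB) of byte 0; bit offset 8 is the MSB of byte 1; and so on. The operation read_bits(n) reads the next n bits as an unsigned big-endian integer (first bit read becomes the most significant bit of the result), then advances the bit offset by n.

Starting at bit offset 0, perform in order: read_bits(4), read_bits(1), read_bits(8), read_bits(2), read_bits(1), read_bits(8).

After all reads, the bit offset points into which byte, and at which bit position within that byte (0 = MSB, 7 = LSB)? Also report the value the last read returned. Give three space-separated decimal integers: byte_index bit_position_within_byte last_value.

Read 1: bits[0:4] width=4 -> value=9 (bin 1001); offset now 4 = byte 0 bit 4; 36 bits remain
Read 2: bits[4:5] width=1 -> value=1 (bin 1); offset now 5 = byte 0 bit 5; 35 bits remain
Read 3: bits[5:13] width=8 -> value=162 (bin 10100010); offset now 13 = byte 1 bit 5; 27 bits remain
Read 4: bits[13:15] width=2 -> value=2 (bin 10); offset now 15 = byte 1 bit 7; 25 bits remain
Read 5: bits[15:16] width=1 -> value=0 (bin 0); offset now 16 = byte 2 bit 0; 24 bits remain
Read 6: bits[16:24] width=8 -> value=179 (bin 10110011); offset now 24 = byte 3 bit 0; 16 bits remain

Answer: 3 0 179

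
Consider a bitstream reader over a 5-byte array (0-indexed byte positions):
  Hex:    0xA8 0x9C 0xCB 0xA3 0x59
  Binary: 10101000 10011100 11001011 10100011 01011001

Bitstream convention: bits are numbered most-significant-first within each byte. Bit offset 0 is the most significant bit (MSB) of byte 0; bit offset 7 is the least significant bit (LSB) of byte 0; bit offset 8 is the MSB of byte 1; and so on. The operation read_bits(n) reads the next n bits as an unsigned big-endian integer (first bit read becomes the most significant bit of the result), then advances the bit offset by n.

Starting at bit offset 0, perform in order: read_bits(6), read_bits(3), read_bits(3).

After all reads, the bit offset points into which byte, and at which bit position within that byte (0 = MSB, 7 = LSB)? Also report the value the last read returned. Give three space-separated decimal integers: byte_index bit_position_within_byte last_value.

Read 1: bits[0:6] width=6 -> value=42 (bin 101010); offset now 6 = byte 0 bit 6; 34 bits remain
Read 2: bits[6:9] width=3 -> value=1 (bin 001); offset now 9 = byte 1 bit 1; 31 bits remain
Read 3: bits[9:12] width=3 -> value=1 (bin 001); offset now 12 = byte 1 bit 4; 28 bits remain

Answer: 1 4 1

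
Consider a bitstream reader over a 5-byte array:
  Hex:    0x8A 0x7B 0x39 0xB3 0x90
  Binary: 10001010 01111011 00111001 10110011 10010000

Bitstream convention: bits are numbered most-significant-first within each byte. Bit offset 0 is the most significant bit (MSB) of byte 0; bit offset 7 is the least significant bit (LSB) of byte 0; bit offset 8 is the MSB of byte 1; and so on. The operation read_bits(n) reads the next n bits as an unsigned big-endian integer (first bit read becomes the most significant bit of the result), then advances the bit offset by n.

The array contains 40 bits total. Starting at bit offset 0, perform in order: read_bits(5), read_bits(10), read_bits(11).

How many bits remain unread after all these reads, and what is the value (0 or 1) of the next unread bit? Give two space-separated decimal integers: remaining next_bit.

Answer: 14 1

Derivation:
Read 1: bits[0:5] width=5 -> value=17 (bin 10001); offset now 5 = byte 0 bit 5; 35 bits remain
Read 2: bits[5:15] width=10 -> value=317 (bin 0100111101); offset now 15 = byte 1 bit 7; 25 bits remain
Read 3: bits[15:26] width=11 -> value=1254 (bin 10011100110); offset now 26 = byte 3 bit 2; 14 bits remain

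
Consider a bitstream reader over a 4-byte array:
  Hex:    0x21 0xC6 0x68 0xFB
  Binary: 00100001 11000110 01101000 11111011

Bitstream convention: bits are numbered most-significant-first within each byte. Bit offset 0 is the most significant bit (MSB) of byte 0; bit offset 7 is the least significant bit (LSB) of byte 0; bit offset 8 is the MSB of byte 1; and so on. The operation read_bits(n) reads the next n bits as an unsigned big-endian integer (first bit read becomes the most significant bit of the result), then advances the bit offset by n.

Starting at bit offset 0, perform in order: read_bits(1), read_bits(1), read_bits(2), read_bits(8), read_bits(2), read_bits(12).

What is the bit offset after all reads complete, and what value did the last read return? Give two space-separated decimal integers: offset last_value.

Read 1: bits[0:1] width=1 -> value=0 (bin 0); offset now 1 = byte 0 bit 1; 31 bits remain
Read 2: bits[1:2] width=1 -> value=0 (bin 0); offset now 2 = byte 0 bit 2; 30 bits remain
Read 3: bits[2:4] width=2 -> value=2 (bin 10); offset now 4 = byte 0 bit 4; 28 bits remain
Read 4: bits[4:12] width=8 -> value=28 (bin 00011100); offset now 12 = byte 1 bit 4; 20 bits remain
Read 5: bits[12:14] width=2 -> value=1 (bin 01); offset now 14 = byte 1 bit 6; 18 bits remain
Read 6: bits[14:26] width=12 -> value=2467 (bin 100110100011); offset now 26 = byte 3 bit 2; 6 bits remain

Answer: 26 2467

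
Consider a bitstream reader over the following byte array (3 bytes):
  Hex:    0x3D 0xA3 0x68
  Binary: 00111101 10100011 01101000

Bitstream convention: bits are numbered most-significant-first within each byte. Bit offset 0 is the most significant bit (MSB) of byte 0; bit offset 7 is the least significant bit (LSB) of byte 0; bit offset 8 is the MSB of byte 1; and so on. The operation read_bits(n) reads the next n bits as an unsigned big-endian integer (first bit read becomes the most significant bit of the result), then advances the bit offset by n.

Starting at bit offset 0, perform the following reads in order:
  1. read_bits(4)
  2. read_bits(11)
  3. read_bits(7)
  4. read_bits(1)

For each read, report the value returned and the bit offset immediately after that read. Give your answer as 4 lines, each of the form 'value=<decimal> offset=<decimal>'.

Read 1: bits[0:4] width=4 -> value=3 (bin 0011); offset now 4 = byte 0 bit 4; 20 bits remain
Read 2: bits[4:15] width=11 -> value=1745 (bin 11011010001); offset now 15 = byte 1 bit 7; 9 bits remain
Read 3: bits[15:22] width=7 -> value=90 (bin 1011010); offset now 22 = byte 2 bit 6; 2 bits remain
Read 4: bits[22:23] width=1 -> value=0 (bin 0); offset now 23 = byte 2 bit 7; 1 bits remain

Answer: value=3 offset=4
value=1745 offset=15
value=90 offset=22
value=0 offset=23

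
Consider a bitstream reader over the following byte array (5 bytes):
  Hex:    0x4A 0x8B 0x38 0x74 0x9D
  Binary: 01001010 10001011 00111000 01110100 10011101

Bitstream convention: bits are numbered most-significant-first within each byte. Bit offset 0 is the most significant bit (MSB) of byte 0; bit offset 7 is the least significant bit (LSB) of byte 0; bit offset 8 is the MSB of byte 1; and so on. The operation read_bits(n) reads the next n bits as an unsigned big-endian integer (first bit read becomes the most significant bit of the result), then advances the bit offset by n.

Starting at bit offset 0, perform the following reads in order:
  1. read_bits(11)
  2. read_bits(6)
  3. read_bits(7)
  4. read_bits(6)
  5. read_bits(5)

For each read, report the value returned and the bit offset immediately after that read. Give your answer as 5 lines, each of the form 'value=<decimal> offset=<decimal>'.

Read 1: bits[0:11] width=11 -> value=596 (bin 01001010100); offset now 11 = byte 1 bit 3; 29 bits remain
Read 2: bits[11:17] width=6 -> value=22 (bin 010110); offset now 17 = byte 2 bit 1; 23 bits remain
Read 3: bits[17:24] width=7 -> value=56 (bin 0111000); offset now 24 = byte 3 bit 0; 16 bits remain
Read 4: bits[24:30] width=6 -> value=29 (bin 011101); offset now 30 = byte 3 bit 6; 10 bits remain
Read 5: bits[30:35] width=5 -> value=4 (bin 00100); offset now 35 = byte 4 bit 3; 5 bits remain

Answer: value=596 offset=11
value=22 offset=17
value=56 offset=24
value=29 offset=30
value=4 offset=35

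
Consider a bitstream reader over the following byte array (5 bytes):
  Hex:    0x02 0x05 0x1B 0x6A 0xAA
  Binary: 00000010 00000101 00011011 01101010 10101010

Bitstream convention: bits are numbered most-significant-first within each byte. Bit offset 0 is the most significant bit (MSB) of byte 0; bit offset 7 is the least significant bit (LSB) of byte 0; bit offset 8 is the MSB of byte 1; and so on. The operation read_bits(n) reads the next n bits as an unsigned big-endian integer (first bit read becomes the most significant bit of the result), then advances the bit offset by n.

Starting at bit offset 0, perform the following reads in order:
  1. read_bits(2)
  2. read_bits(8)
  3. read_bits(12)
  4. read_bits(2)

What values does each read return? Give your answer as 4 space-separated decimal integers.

Read 1: bits[0:2] width=2 -> value=0 (bin 00); offset now 2 = byte 0 bit 2; 38 bits remain
Read 2: bits[2:10] width=8 -> value=8 (bin 00001000); offset now 10 = byte 1 bit 2; 30 bits remain
Read 3: bits[10:22] width=12 -> value=326 (bin 000101000110); offset now 22 = byte 2 bit 6; 18 bits remain
Read 4: bits[22:24] width=2 -> value=3 (bin 11); offset now 24 = byte 3 bit 0; 16 bits remain

Answer: 0 8 326 3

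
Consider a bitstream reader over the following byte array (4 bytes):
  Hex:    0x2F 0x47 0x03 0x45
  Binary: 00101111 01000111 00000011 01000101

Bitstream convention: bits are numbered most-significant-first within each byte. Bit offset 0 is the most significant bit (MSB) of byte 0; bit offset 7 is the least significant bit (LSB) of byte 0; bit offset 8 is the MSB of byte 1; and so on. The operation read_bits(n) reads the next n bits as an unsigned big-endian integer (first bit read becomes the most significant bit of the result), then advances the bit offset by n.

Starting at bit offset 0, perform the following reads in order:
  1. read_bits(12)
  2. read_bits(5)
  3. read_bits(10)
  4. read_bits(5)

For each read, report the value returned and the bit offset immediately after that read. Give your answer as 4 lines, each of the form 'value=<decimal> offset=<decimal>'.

Answer: value=756 offset=12
value=14 offset=17
value=26 offset=27
value=5 offset=32

Derivation:
Read 1: bits[0:12] width=12 -> value=756 (bin 001011110100); offset now 12 = byte 1 bit 4; 20 bits remain
Read 2: bits[12:17] width=5 -> value=14 (bin 01110); offset now 17 = byte 2 bit 1; 15 bits remain
Read 3: bits[17:27] width=10 -> value=26 (bin 0000011010); offset now 27 = byte 3 bit 3; 5 bits remain
Read 4: bits[27:32] width=5 -> value=5 (bin 00101); offset now 32 = byte 4 bit 0; 0 bits remain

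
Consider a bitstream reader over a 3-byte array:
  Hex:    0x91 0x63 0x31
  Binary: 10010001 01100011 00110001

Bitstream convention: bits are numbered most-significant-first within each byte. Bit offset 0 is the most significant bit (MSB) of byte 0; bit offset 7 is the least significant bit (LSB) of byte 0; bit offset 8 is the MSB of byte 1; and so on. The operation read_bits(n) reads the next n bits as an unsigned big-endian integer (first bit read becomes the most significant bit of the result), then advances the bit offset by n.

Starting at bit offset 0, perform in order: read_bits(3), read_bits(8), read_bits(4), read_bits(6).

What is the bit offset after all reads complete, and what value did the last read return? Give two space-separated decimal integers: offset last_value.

Read 1: bits[0:3] width=3 -> value=4 (bin 100); offset now 3 = byte 0 bit 3; 21 bits remain
Read 2: bits[3:11] width=8 -> value=139 (bin 10001011); offset now 11 = byte 1 bit 3; 13 bits remain
Read 3: bits[11:15] width=4 -> value=1 (bin 0001); offset now 15 = byte 1 bit 7; 9 bits remain
Read 4: bits[15:21] width=6 -> value=38 (bin 100110); offset now 21 = byte 2 bit 5; 3 bits remain

Answer: 21 38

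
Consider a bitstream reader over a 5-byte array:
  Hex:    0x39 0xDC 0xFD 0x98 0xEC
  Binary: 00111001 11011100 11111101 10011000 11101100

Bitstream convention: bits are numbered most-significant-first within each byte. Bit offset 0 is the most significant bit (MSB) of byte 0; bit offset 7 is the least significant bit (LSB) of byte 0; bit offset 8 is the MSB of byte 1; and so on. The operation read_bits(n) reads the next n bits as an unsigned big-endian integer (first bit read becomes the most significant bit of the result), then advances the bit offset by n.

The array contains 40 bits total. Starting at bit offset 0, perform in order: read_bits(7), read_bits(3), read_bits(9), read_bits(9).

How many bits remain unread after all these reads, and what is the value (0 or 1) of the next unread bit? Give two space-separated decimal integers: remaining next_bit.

Read 1: bits[0:7] width=7 -> value=28 (bin 0011100); offset now 7 = byte 0 bit 7; 33 bits remain
Read 2: bits[7:10] width=3 -> value=7 (bin 111); offset now 10 = byte 1 bit 2; 30 bits remain
Read 3: bits[10:19] width=9 -> value=231 (bin 011100111); offset now 19 = byte 2 bit 3; 21 bits remain
Read 4: bits[19:28] width=9 -> value=473 (bin 111011001); offset now 28 = byte 3 bit 4; 12 bits remain

Answer: 12 1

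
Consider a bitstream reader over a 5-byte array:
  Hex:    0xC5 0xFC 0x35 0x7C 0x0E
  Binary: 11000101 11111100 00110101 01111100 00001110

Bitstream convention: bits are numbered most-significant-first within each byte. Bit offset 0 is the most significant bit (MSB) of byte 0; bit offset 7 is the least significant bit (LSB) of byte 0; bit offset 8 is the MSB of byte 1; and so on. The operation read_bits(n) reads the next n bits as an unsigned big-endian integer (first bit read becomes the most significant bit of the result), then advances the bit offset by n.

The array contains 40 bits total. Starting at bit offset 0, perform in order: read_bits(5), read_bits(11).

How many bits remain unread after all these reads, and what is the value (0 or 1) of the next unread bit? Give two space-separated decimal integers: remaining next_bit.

Answer: 24 0

Derivation:
Read 1: bits[0:5] width=5 -> value=24 (bin 11000); offset now 5 = byte 0 bit 5; 35 bits remain
Read 2: bits[5:16] width=11 -> value=1532 (bin 10111111100); offset now 16 = byte 2 bit 0; 24 bits remain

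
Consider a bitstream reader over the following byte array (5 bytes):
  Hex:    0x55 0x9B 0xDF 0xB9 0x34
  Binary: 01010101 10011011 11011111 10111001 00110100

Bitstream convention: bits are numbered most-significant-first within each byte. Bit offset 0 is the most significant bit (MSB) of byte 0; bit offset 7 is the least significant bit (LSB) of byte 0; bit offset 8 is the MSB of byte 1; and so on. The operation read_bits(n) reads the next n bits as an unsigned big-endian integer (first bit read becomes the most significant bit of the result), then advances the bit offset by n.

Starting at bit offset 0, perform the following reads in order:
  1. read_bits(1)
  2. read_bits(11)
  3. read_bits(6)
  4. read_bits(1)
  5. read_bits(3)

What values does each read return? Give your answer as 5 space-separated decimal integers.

Answer: 0 1369 47 0 7

Derivation:
Read 1: bits[0:1] width=1 -> value=0 (bin 0); offset now 1 = byte 0 bit 1; 39 bits remain
Read 2: bits[1:12] width=11 -> value=1369 (bin 10101011001); offset now 12 = byte 1 bit 4; 28 bits remain
Read 3: bits[12:18] width=6 -> value=47 (bin 101111); offset now 18 = byte 2 bit 2; 22 bits remain
Read 4: bits[18:19] width=1 -> value=0 (bin 0); offset now 19 = byte 2 bit 3; 21 bits remain
Read 5: bits[19:22] width=3 -> value=7 (bin 111); offset now 22 = byte 2 bit 6; 18 bits remain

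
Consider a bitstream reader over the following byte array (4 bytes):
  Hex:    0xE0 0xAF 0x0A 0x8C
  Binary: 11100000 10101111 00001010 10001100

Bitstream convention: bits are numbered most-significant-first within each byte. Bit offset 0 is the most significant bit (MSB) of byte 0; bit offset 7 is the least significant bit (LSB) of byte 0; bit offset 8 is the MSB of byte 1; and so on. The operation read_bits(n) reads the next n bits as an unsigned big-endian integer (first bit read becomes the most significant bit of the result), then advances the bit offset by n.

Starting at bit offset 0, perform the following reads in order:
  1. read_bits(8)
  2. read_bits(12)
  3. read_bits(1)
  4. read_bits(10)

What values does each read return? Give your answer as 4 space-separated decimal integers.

Answer: 224 2800 1 326

Derivation:
Read 1: bits[0:8] width=8 -> value=224 (bin 11100000); offset now 8 = byte 1 bit 0; 24 bits remain
Read 2: bits[8:20] width=12 -> value=2800 (bin 101011110000); offset now 20 = byte 2 bit 4; 12 bits remain
Read 3: bits[20:21] width=1 -> value=1 (bin 1); offset now 21 = byte 2 bit 5; 11 bits remain
Read 4: bits[21:31] width=10 -> value=326 (bin 0101000110); offset now 31 = byte 3 bit 7; 1 bits remain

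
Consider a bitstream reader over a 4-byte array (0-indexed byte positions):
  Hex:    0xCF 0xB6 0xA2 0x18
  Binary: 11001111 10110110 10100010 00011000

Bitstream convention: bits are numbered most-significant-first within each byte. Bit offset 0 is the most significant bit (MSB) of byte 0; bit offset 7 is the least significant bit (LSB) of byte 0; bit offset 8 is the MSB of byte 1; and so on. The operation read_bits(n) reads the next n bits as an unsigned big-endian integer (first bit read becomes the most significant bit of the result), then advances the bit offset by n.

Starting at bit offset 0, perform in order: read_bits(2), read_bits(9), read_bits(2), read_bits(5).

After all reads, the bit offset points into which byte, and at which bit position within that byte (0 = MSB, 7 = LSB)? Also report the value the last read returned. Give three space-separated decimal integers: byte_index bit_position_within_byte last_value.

Read 1: bits[0:2] width=2 -> value=3 (bin 11); offset now 2 = byte 0 bit 2; 30 bits remain
Read 2: bits[2:11] width=9 -> value=125 (bin 001111101); offset now 11 = byte 1 bit 3; 21 bits remain
Read 3: bits[11:13] width=2 -> value=2 (bin 10); offset now 13 = byte 1 bit 5; 19 bits remain
Read 4: bits[13:18] width=5 -> value=26 (bin 11010); offset now 18 = byte 2 bit 2; 14 bits remain

Answer: 2 2 26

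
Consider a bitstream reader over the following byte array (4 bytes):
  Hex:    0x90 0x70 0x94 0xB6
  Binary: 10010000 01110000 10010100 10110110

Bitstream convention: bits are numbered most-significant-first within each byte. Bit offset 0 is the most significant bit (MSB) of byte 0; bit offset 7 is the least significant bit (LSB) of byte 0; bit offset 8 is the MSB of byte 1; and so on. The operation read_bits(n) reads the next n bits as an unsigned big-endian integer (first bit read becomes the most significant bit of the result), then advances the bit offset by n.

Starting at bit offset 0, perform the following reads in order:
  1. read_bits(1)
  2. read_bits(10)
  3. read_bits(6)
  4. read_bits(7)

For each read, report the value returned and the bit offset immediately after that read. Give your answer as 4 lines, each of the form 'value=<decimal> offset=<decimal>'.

Answer: value=1 offset=1
value=131 offset=11
value=33 offset=17
value=20 offset=24

Derivation:
Read 1: bits[0:1] width=1 -> value=1 (bin 1); offset now 1 = byte 0 bit 1; 31 bits remain
Read 2: bits[1:11] width=10 -> value=131 (bin 0010000011); offset now 11 = byte 1 bit 3; 21 bits remain
Read 3: bits[11:17] width=6 -> value=33 (bin 100001); offset now 17 = byte 2 bit 1; 15 bits remain
Read 4: bits[17:24] width=7 -> value=20 (bin 0010100); offset now 24 = byte 3 bit 0; 8 bits remain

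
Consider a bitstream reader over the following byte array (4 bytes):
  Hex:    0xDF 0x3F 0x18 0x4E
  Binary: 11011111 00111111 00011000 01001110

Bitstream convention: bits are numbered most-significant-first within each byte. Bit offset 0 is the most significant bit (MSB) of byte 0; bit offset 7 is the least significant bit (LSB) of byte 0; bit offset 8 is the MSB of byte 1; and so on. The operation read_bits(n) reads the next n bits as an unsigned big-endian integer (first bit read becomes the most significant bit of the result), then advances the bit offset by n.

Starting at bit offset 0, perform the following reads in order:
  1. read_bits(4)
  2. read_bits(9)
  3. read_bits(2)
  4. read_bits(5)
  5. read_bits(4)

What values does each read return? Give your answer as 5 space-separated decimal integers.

Read 1: bits[0:4] width=4 -> value=13 (bin 1101); offset now 4 = byte 0 bit 4; 28 bits remain
Read 2: bits[4:13] width=9 -> value=487 (bin 111100111); offset now 13 = byte 1 bit 5; 19 bits remain
Read 3: bits[13:15] width=2 -> value=3 (bin 11); offset now 15 = byte 1 bit 7; 17 bits remain
Read 4: bits[15:20] width=5 -> value=17 (bin 10001); offset now 20 = byte 2 bit 4; 12 bits remain
Read 5: bits[20:24] width=4 -> value=8 (bin 1000); offset now 24 = byte 3 bit 0; 8 bits remain

Answer: 13 487 3 17 8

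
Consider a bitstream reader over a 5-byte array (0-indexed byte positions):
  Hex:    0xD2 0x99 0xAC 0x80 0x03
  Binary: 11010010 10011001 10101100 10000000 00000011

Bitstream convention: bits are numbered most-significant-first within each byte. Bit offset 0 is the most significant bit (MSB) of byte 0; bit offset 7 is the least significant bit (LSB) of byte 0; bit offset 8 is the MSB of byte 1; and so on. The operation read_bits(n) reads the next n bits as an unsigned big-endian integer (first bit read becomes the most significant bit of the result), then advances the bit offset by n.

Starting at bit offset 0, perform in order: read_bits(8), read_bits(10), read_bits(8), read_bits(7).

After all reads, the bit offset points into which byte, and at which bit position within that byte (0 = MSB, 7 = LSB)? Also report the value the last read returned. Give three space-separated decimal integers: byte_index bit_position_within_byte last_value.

Read 1: bits[0:8] width=8 -> value=210 (bin 11010010); offset now 8 = byte 1 bit 0; 32 bits remain
Read 2: bits[8:18] width=10 -> value=614 (bin 1001100110); offset now 18 = byte 2 bit 2; 22 bits remain
Read 3: bits[18:26] width=8 -> value=178 (bin 10110010); offset now 26 = byte 3 bit 2; 14 bits remain
Read 4: bits[26:33] width=7 -> value=0 (bin 0000000); offset now 33 = byte 4 bit 1; 7 bits remain

Answer: 4 1 0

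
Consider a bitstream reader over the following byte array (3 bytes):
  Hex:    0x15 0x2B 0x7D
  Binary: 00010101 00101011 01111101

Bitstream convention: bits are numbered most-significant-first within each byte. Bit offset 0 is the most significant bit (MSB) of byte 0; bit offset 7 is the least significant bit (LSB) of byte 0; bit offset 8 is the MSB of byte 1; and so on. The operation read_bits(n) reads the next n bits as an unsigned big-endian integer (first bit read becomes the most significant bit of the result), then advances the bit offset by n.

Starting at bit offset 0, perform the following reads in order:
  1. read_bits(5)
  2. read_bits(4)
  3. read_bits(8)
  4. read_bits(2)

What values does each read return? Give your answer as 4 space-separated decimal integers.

Answer: 2 10 86 3

Derivation:
Read 1: bits[0:5] width=5 -> value=2 (bin 00010); offset now 5 = byte 0 bit 5; 19 bits remain
Read 2: bits[5:9] width=4 -> value=10 (bin 1010); offset now 9 = byte 1 bit 1; 15 bits remain
Read 3: bits[9:17] width=8 -> value=86 (bin 01010110); offset now 17 = byte 2 bit 1; 7 bits remain
Read 4: bits[17:19] width=2 -> value=3 (bin 11); offset now 19 = byte 2 bit 3; 5 bits remain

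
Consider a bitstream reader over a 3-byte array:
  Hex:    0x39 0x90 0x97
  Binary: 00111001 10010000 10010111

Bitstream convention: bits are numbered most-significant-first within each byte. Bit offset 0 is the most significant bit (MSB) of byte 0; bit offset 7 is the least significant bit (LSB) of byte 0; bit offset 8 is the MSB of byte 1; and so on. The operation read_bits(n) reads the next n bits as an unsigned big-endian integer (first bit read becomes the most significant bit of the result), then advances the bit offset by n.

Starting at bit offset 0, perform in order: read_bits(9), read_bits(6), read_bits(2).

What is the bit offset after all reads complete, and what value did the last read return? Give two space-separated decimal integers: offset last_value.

Read 1: bits[0:9] width=9 -> value=115 (bin 001110011); offset now 9 = byte 1 bit 1; 15 bits remain
Read 2: bits[9:15] width=6 -> value=8 (bin 001000); offset now 15 = byte 1 bit 7; 9 bits remain
Read 3: bits[15:17] width=2 -> value=1 (bin 01); offset now 17 = byte 2 bit 1; 7 bits remain

Answer: 17 1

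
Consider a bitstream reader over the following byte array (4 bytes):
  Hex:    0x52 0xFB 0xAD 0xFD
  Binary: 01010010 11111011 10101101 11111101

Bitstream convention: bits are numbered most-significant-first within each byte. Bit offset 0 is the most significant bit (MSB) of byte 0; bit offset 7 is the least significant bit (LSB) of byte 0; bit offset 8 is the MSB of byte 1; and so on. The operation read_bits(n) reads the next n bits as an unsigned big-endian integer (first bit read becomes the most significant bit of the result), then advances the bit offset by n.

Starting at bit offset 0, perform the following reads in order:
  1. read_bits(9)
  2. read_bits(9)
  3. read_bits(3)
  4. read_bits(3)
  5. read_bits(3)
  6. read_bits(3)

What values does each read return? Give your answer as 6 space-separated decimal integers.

Read 1: bits[0:9] width=9 -> value=165 (bin 010100101); offset now 9 = byte 1 bit 1; 23 bits remain
Read 2: bits[9:18] width=9 -> value=494 (bin 111101110); offset now 18 = byte 2 bit 2; 14 bits remain
Read 3: bits[18:21] width=3 -> value=5 (bin 101); offset now 21 = byte 2 bit 5; 11 bits remain
Read 4: bits[21:24] width=3 -> value=5 (bin 101); offset now 24 = byte 3 bit 0; 8 bits remain
Read 5: bits[24:27] width=3 -> value=7 (bin 111); offset now 27 = byte 3 bit 3; 5 bits remain
Read 6: bits[27:30] width=3 -> value=7 (bin 111); offset now 30 = byte 3 bit 6; 2 bits remain

Answer: 165 494 5 5 7 7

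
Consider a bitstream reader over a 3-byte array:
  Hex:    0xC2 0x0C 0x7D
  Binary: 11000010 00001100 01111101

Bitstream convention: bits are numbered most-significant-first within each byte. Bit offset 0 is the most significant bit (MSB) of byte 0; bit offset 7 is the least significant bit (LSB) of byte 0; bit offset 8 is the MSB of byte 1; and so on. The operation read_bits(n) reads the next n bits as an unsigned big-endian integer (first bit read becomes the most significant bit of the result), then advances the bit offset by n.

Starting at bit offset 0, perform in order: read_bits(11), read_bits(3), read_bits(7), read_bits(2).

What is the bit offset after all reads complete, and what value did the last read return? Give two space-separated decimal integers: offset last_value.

Answer: 23 2

Derivation:
Read 1: bits[0:11] width=11 -> value=1552 (bin 11000010000); offset now 11 = byte 1 bit 3; 13 bits remain
Read 2: bits[11:14] width=3 -> value=3 (bin 011); offset now 14 = byte 1 bit 6; 10 bits remain
Read 3: bits[14:21] width=7 -> value=15 (bin 0001111); offset now 21 = byte 2 bit 5; 3 bits remain
Read 4: bits[21:23] width=2 -> value=2 (bin 10); offset now 23 = byte 2 bit 7; 1 bits remain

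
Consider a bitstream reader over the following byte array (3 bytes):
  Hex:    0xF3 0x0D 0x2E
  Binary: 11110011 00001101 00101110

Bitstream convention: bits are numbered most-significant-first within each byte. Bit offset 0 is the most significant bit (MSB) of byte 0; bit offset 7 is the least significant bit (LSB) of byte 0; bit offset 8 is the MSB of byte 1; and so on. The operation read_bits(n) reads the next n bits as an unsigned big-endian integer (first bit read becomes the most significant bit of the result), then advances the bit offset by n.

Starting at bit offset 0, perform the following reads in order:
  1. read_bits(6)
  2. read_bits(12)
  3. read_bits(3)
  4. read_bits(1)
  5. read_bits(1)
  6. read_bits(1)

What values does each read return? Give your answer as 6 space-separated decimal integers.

Read 1: bits[0:6] width=6 -> value=60 (bin 111100); offset now 6 = byte 0 bit 6; 18 bits remain
Read 2: bits[6:18] width=12 -> value=3124 (bin 110000110100); offset now 18 = byte 2 bit 2; 6 bits remain
Read 3: bits[18:21] width=3 -> value=5 (bin 101); offset now 21 = byte 2 bit 5; 3 bits remain
Read 4: bits[21:22] width=1 -> value=1 (bin 1); offset now 22 = byte 2 bit 6; 2 bits remain
Read 5: bits[22:23] width=1 -> value=1 (bin 1); offset now 23 = byte 2 bit 7; 1 bits remain
Read 6: bits[23:24] width=1 -> value=0 (bin 0); offset now 24 = byte 3 bit 0; 0 bits remain

Answer: 60 3124 5 1 1 0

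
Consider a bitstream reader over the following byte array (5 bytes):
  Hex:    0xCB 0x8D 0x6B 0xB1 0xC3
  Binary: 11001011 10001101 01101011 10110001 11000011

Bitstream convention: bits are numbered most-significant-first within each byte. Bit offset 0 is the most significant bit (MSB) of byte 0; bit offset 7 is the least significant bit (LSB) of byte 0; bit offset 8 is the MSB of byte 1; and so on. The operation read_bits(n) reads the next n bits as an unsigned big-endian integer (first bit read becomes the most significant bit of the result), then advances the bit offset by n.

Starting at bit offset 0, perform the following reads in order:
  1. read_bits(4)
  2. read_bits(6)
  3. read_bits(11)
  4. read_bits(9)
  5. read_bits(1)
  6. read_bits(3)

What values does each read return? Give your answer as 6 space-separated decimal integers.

Read 1: bits[0:4] width=4 -> value=12 (bin 1100); offset now 4 = byte 0 bit 4; 36 bits remain
Read 2: bits[4:10] width=6 -> value=46 (bin 101110); offset now 10 = byte 1 bit 2; 30 bits remain
Read 3: bits[10:21] width=11 -> value=429 (bin 00110101101); offset now 21 = byte 2 bit 5; 19 bits remain
Read 4: bits[21:30] width=9 -> value=236 (bin 011101100); offset now 30 = byte 3 bit 6; 10 bits remain
Read 5: bits[30:31] width=1 -> value=0 (bin 0); offset now 31 = byte 3 bit 7; 9 bits remain
Read 6: bits[31:34] width=3 -> value=7 (bin 111); offset now 34 = byte 4 bit 2; 6 bits remain

Answer: 12 46 429 236 0 7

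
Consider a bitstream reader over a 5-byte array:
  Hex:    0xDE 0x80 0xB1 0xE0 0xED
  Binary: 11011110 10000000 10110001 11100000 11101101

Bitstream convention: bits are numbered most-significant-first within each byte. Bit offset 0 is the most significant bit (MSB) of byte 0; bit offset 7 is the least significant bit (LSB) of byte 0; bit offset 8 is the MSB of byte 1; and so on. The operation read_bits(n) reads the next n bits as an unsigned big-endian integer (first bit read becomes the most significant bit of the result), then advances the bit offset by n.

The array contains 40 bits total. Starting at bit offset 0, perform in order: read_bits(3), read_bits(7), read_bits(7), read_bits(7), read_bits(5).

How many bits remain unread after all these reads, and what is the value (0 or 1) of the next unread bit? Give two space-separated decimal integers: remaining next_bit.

Answer: 11 0

Derivation:
Read 1: bits[0:3] width=3 -> value=6 (bin 110); offset now 3 = byte 0 bit 3; 37 bits remain
Read 2: bits[3:10] width=7 -> value=122 (bin 1111010); offset now 10 = byte 1 bit 2; 30 bits remain
Read 3: bits[10:17] width=7 -> value=1 (bin 0000001); offset now 17 = byte 2 bit 1; 23 bits remain
Read 4: bits[17:24] width=7 -> value=49 (bin 0110001); offset now 24 = byte 3 bit 0; 16 bits remain
Read 5: bits[24:29] width=5 -> value=28 (bin 11100); offset now 29 = byte 3 bit 5; 11 bits remain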